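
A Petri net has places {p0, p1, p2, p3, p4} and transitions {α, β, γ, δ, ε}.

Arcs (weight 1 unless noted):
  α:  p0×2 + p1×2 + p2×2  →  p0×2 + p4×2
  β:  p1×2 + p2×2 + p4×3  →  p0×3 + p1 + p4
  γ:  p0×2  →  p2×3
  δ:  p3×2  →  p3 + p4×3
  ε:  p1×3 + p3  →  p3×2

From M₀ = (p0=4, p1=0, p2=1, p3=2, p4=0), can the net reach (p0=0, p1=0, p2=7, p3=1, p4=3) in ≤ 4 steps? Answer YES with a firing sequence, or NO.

YES — reachable via ⟨γ, γ, δ⟩ (3 firings)

step 1: fire γ:  (p0=4, p1=0, p2=1, p3=2, p4=0) → (p0=2, p1=0, p2=4, p3=2, p4=0)
step 2: fire γ:  (p0=2, p1=0, p2=4, p3=2, p4=0) → (p0=0, p1=0, p2=7, p3=2, p4=0)
step 3: fire δ:  (p0=0, p1=0, p2=7, p3=2, p4=0) → (p0=0, p1=0, p2=7, p3=1, p4=3)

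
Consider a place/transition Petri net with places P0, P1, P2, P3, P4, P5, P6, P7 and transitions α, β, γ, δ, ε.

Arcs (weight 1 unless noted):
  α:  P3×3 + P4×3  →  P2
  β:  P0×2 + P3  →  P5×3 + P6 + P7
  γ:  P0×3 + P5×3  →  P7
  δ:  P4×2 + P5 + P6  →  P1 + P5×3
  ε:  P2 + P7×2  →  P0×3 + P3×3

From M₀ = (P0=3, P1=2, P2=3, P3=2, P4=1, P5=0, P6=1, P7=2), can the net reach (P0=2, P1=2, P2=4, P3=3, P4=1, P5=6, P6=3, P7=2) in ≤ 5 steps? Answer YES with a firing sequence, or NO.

depth 0: 1 marking
depth 1: 3 markings reached so far
depth 2: 4 markings reached so far
depth 3: 6 markings reached so far
depth 4: 9 markings reached so far
depth 5: 11 markings reached so far
target is not among the 11 markings reachable within 5 steps

NO — not reachable within 5 firings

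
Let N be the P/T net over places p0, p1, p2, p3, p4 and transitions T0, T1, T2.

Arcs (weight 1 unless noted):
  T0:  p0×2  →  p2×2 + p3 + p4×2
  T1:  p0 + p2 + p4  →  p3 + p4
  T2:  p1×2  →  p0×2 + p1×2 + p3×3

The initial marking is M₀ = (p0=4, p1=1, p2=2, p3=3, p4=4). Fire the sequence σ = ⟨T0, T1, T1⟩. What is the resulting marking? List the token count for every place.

(p0=0, p1=1, p2=2, p3=6, p4=6)

step 1: fire T0:  (p0=4, p1=1, p2=2, p3=3, p4=4) → (p0=2, p1=1, p2=4, p3=4, p4=6)
step 2: fire T1:  (p0=2, p1=1, p2=4, p3=4, p4=6) → (p0=1, p1=1, p2=3, p3=5, p4=6)
step 3: fire T1:  (p0=1, p1=1, p2=3, p3=5, p4=6) → (p0=0, p1=1, p2=2, p3=6, p4=6)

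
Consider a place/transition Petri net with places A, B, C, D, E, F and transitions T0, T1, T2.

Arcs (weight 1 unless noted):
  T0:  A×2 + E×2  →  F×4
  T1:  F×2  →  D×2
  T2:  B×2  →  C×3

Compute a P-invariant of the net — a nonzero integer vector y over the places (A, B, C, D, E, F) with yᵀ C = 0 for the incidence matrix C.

y = (A:0, B:3, C:2, D:0, E:0, F:0)

Incidence matrix C (rows=places, cols=transitions):
       T0   T1   T2
    A  -2    0    0
    B   0    0   -2
    C   0    0    3
    D   0    2    0
    E  -2    0    0
    F   4   -2    0

Candidate y = [0, 3, 2, 0, 0, 0]; check y·C column-wise:
  col T0: 0·-2 + 3·0 + 2·0 + 0·-2 + 0·4 = 0
  col T1: 3·0 + 2·0 + 0·2 + 0·-2 = 0
  col T2: 3·-2 + 2·3 = 0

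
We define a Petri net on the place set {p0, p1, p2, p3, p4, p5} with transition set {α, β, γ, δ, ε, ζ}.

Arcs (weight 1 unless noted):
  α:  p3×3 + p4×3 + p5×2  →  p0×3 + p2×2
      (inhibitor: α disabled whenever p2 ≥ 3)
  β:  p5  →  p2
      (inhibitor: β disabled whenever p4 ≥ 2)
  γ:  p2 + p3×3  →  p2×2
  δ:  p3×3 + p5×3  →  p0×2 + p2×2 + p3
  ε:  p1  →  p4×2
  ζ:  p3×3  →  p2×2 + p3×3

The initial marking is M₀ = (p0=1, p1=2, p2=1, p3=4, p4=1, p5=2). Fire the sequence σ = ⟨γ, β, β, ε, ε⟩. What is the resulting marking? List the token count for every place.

step 1: fire γ:  (p0=1, p1=2, p2=1, p3=4, p4=1, p5=2) → (p0=1, p1=2, p2=2, p3=1, p4=1, p5=2)
step 2: fire β:  (p0=1, p1=2, p2=2, p3=1, p4=1, p5=2) → (p0=1, p1=2, p2=3, p3=1, p4=1, p5=1)
step 3: fire β:  (p0=1, p1=2, p2=3, p3=1, p4=1, p5=1) → (p0=1, p1=2, p2=4, p3=1, p4=1, p5=0)
step 4: fire ε:  (p0=1, p1=2, p2=4, p3=1, p4=1, p5=0) → (p0=1, p1=1, p2=4, p3=1, p4=3, p5=0)
step 5: fire ε:  (p0=1, p1=1, p2=4, p3=1, p4=3, p5=0) → (p0=1, p1=0, p2=4, p3=1, p4=5, p5=0)

(p0=1, p1=0, p2=4, p3=1, p4=5, p5=0)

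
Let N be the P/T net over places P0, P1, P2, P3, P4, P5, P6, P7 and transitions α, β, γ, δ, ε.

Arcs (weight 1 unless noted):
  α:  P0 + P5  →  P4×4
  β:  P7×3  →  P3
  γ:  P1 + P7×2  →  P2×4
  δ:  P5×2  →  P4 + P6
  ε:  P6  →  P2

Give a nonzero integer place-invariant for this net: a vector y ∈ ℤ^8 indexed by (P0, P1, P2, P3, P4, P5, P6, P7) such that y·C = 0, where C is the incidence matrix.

Incidence matrix C (rows=places, cols=transitions):
        α    β    γ    δ    ε
   P0  -1    0    0    0    0
   P1   0    0   -1    0    0
   P2   0    0    4    0    1
   P3   0    1    0    0    0
   P4   4    0    0    1    0
   P5  -1    0    0   -2    0
   P6   0    0    0    1   -1
   P7   0   -3   -2    0    0

Candidate y = [7, 0, 0, 0, 2, 1, 0, 0]; check y·C column-wise:
  col α: 7·-1 + 2·4 + 1·-1 = 0
  col β: 7·0 + 0·1 + 2·0 + 1·0 + 0·-3 = 0
  col γ: 7·0 + 0·-1 + 0·4 + 2·0 + 1·0 + 0·-2 = 0
  col δ: 7·0 + 2·1 + 1·-2 + 0·1 = 0
  col ε: 7·0 + 0·1 + 2·0 + 1·0 + 0·-1 = 0

y = (P0:7, P1:0, P2:0, P3:0, P4:2, P5:1, P6:0, P7:0)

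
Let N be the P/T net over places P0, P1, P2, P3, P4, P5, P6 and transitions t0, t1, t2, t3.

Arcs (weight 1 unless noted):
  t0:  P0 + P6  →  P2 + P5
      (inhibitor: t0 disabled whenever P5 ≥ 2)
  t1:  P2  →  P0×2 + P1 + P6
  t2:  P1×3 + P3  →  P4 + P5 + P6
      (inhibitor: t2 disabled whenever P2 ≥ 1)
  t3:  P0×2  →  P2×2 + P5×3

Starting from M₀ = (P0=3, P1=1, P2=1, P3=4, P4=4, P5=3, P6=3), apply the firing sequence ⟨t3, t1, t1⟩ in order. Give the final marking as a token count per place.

(P0=5, P1=3, P2=1, P3=4, P4=4, P5=6, P6=5)

step 1: fire t3:  (P0=3, P1=1, P2=1, P3=4, P4=4, P5=3, P6=3) → (P0=1, P1=1, P2=3, P3=4, P4=4, P5=6, P6=3)
step 2: fire t1:  (P0=1, P1=1, P2=3, P3=4, P4=4, P5=6, P6=3) → (P0=3, P1=2, P2=2, P3=4, P4=4, P5=6, P6=4)
step 3: fire t1:  (P0=3, P1=2, P2=2, P3=4, P4=4, P5=6, P6=4) → (P0=5, P1=3, P2=1, P3=4, P4=4, P5=6, P6=5)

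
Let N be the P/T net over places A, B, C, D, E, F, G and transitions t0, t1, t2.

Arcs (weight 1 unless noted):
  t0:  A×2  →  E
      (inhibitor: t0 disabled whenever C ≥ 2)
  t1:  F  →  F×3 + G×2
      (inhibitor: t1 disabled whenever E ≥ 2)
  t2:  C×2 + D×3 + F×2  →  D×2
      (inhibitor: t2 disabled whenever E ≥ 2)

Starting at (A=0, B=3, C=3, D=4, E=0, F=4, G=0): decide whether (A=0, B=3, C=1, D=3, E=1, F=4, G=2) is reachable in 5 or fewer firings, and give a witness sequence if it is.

depth 0: 1 marking
depth 1: 3 markings reached so far
depth 2: 5 markings reached so far
depth 3: 7 markings reached so far
depth 4: 9 markings reached so far
depth 5: 11 markings reached so far
target is not among the 11 markings reachable within 5 steps

NO — not reachable within 5 firings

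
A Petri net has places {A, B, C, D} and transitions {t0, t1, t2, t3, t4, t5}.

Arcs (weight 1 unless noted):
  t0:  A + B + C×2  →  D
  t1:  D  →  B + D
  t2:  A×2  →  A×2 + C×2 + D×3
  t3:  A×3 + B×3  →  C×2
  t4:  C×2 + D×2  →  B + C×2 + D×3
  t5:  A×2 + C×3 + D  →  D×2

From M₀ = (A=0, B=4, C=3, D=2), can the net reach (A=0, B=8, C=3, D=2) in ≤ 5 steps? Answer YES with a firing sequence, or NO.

step 1: fire t1:  (A=0, B=4, C=3, D=2) → (A=0, B=5, C=3, D=2)
step 2: fire t1:  (A=0, B=5, C=3, D=2) → (A=0, B=6, C=3, D=2)
step 3: fire t1:  (A=0, B=6, C=3, D=2) → (A=0, B=7, C=3, D=2)
step 4: fire t1:  (A=0, B=7, C=3, D=2) → (A=0, B=8, C=3, D=2)

YES — reachable via ⟨t1, t1, t1, t1⟩ (4 firings)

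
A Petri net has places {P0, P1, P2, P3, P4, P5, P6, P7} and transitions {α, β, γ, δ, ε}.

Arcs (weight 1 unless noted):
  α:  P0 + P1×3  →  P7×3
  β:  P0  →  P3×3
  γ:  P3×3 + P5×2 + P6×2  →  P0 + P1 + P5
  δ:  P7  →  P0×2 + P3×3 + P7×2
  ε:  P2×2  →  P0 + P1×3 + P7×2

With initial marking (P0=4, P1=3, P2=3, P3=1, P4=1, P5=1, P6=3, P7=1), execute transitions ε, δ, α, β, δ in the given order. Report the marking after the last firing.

(P0=7, P1=3, P2=1, P3=10, P4=1, P5=1, P6=3, P7=8)

step 1: fire ε:  (P0=4, P1=3, P2=3, P3=1, P4=1, P5=1, P6=3, P7=1) → (P0=5, P1=6, P2=1, P3=1, P4=1, P5=1, P6=3, P7=3)
step 2: fire δ:  (P0=5, P1=6, P2=1, P3=1, P4=1, P5=1, P6=3, P7=3) → (P0=7, P1=6, P2=1, P3=4, P4=1, P5=1, P6=3, P7=4)
step 3: fire α:  (P0=7, P1=6, P2=1, P3=4, P4=1, P5=1, P6=3, P7=4) → (P0=6, P1=3, P2=1, P3=4, P4=1, P5=1, P6=3, P7=7)
step 4: fire β:  (P0=6, P1=3, P2=1, P3=4, P4=1, P5=1, P6=3, P7=7) → (P0=5, P1=3, P2=1, P3=7, P4=1, P5=1, P6=3, P7=7)
step 5: fire δ:  (P0=5, P1=3, P2=1, P3=7, P4=1, P5=1, P6=3, P7=7) → (P0=7, P1=3, P2=1, P3=10, P4=1, P5=1, P6=3, P7=8)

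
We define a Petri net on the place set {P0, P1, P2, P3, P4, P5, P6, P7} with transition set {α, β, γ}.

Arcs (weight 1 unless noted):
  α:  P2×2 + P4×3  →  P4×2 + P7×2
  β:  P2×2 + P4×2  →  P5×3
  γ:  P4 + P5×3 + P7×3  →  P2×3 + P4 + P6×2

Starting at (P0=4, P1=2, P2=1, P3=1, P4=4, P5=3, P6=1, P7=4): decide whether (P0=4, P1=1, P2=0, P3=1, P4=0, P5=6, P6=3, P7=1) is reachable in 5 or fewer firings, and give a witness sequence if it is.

NO — not reachable within 5 firings

depth 0: 1 marking
depth 1: 2 markings reached so far
depth 2: 4 markings reached so far
depth 3: 7 markings reached so far
depth 4: 8 markings reached so far
depth 5: 8 markings reached so far
(frontier empty at depth 5; search complete)
target is not among the 8 markings reachable within 5 steps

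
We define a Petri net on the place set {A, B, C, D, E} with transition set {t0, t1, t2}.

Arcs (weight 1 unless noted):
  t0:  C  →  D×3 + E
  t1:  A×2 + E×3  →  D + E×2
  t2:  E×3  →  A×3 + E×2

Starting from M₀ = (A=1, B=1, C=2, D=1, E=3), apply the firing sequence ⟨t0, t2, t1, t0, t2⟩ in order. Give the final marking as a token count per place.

(A=5, B=1, C=0, D=8, E=2)

step 1: fire t0:  (A=1, B=1, C=2, D=1, E=3) → (A=1, B=1, C=1, D=4, E=4)
step 2: fire t2:  (A=1, B=1, C=1, D=4, E=4) → (A=4, B=1, C=1, D=4, E=3)
step 3: fire t1:  (A=4, B=1, C=1, D=4, E=3) → (A=2, B=1, C=1, D=5, E=2)
step 4: fire t0:  (A=2, B=1, C=1, D=5, E=2) → (A=2, B=1, C=0, D=8, E=3)
step 5: fire t2:  (A=2, B=1, C=0, D=8, E=3) → (A=5, B=1, C=0, D=8, E=2)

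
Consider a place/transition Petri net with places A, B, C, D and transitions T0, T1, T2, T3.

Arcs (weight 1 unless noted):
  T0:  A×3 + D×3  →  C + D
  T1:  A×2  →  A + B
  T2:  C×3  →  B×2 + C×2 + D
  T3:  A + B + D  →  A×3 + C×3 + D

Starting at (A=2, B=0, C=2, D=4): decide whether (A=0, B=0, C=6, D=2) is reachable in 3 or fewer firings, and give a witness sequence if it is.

step 1: fire T1:  (A=2, B=0, C=2, D=4) → (A=1, B=1, C=2, D=4)
step 2: fire T3:  (A=1, B=1, C=2, D=4) → (A=3, B=0, C=5, D=4)
step 3: fire T0:  (A=3, B=0, C=5, D=4) → (A=0, B=0, C=6, D=2)

YES — reachable via ⟨T1, T3, T0⟩ (3 firings)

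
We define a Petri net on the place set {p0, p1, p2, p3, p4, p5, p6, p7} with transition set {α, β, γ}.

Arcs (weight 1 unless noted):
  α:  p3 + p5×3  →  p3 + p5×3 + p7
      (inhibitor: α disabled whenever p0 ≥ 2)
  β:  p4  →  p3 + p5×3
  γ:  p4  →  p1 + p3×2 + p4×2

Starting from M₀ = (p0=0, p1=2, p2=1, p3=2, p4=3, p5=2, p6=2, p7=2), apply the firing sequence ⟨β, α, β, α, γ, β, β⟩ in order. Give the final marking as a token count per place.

step 1: fire β:  (p0=0, p1=2, p2=1, p3=2, p4=3, p5=2, p6=2, p7=2) → (p0=0, p1=2, p2=1, p3=3, p4=2, p5=5, p6=2, p7=2)
step 2: fire α:  (p0=0, p1=2, p2=1, p3=3, p4=2, p5=5, p6=2, p7=2) → (p0=0, p1=2, p2=1, p3=3, p4=2, p5=5, p6=2, p7=3)
step 3: fire β:  (p0=0, p1=2, p2=1, p3=3, p4=2, p5=5, p6=2, p7=3) → (p0=0, p1=2, p2=1, p3=4, p4=1, p5=8, p6=2, p7=3)
step 4: fire α:  (p0=0, p1=2, p2=1, p3=4, p4=1, p5=8, p6=2, p7=3) → (p0=0, p1=2, p2=1, p3=4, p4=1, p5=8, p6=2, p7=4)
step 5: fire γ:  (p0=0, p1=2, p2=1, p3=4, p4=1, p5=8, p6=2, p7=4) → (p0=0, p1=3, p2=1, p3=6, p4=2, p5=8, p6=2, p7=4)
step 6: fire β:  (p0=0, p1=3, p2=1, p3=6, p4=2, p5=8, p6=2, p7=4) → (p0=0, p1=3, p2=1, p3=7, p4=1, p5=11, p6=2, p7=4)
step 7: fire β:  (p0=0, p1=3, p2=1, p3=7, p4=1, p5=11, p6=2, p7=4) → (p0=0, p1=3, p2=1, p3=8, p4=0, p5=14, p6=2, p7=4)

(p0=0, p1=3, p2=1, p3=8, p4=0, p5=14, p6=2, p7=4)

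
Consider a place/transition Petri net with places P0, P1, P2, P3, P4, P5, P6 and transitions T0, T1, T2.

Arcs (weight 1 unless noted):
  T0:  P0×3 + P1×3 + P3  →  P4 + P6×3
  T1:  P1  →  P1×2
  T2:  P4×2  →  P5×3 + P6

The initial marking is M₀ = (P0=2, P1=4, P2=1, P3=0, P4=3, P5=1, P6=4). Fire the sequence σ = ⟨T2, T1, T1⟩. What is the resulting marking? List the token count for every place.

step 1: fire T2:  (P0=2, P1=4, P2=1, P3=0, P4=3, P5=1, P6=4) → (P0=2, P1=4, P2=1, P3=0, P4=1, P5=4, P6=5)
step 2: fire T1:  (P0=2, P1=4, P2=1, P3=0, P4=1, P5=4, P6=5) → (P0=2, P1=5, P2=1, P3=0, P4=1, P5=4, P6=5)
step 3: fire T1:  (P0=2, P1=5, P2=1, P3=0, P4=1, P5=4, P6=5) → (P0=2, P1=6, P2=1, P3=0, P4=1, P5=4, P6=5)

(P0=2, P1=6, P2=1, P3=0, P4=1, P5=4, P6=5)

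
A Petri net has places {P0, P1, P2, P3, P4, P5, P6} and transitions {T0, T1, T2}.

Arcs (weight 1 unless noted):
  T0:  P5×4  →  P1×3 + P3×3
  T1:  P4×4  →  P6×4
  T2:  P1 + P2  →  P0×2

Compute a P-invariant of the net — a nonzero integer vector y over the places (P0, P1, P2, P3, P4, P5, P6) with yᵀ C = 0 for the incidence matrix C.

Incidence matrix C (rows=places, cols=transitions):
       T0   T1   T2
   P0   0    0    2
   P1   3    0   -1
   P2   0    0   -1
   P3   3    0    0
   P4   0   -4    0
   P5  -4    0    0
   P6   0    4    0

Candidate y = [1, 0, 2, 0, 0, 0, 0]; check y·C column-wise:
  col T0: 1·0 + 0·3 + 2·0 + 0·3 + 0·-4 = 0
  col T1: 1·0 + 2·0 + 0·-4 + 0·4 = 0
  col T2: 1·2 + 0·-1 + 2·-1 = 0

y = (P0:1, P1:0, P2:2, P3:0, P4:0, P5:0, P6:0)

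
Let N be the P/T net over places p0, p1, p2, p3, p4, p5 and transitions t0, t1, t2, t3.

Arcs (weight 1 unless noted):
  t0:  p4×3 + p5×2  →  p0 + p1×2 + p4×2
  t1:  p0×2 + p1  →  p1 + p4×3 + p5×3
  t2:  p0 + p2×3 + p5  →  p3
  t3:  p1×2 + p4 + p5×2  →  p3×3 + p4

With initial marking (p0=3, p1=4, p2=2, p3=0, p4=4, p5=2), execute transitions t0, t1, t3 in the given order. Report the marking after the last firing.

(p0=2, p1=4, p2=2, p3=3, p4=6, p5=1)

step 1: fire t0:  (p0=3, p1=4, p2=2, p3=0, p4=4, p5=2) → (p0=4, p1=6, p2=2, p3=0, p4=3, p5=0)
step 2: fire t1:  (p0=4, p1=6, p2=2, p3=0, p4=3, p5=0) → (p0=2, p1=6, p2=2, p3=0, p4=6, p5=3)
step 3: fire t3:  (p0=2, p1=6, p2=2, p3=0, p4=6, p5=3) → (p0=2, p1=4, p2=2, p3=3, p4=6, p5=1)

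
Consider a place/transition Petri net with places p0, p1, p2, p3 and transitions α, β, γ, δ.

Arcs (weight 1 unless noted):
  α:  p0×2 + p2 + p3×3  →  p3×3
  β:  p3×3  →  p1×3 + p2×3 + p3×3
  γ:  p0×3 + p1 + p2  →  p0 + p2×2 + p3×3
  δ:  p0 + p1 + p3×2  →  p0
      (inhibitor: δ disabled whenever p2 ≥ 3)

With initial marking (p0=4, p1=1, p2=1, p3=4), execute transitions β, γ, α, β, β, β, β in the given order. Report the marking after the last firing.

step 1: fire β:  (p0=4, p1=1, p2=1, p3=4) → (p0=4, p1=4, p2=4, p3=4)
step 2: fire γ:  (p0=4, p1=4, p2=4, p3=4) → (p0=2, p1=3, p2=5, p3=7)
step 3: fire α:  (p0=2, p1=3, p2=5, p3=7) → (p0=0, p1=3, p2=4, p3=7)
step 4: fire β:  (p0=0, p1=3, p2=4, p3=7) → (p0=0, p1=6, p2=7, p3=7)
step 5: fire β:  (p0=0, p1=6, p2=7, p3=7) → (p0=0, p1=9, p2=10, p3=7)
step 6: fire β:  (p0=0, p1=9, p2=10, p3=7) → (p0=0, p1=12, p2=13, p3=7)
step 7: fire β:  (p0=0, p1=12, p2=13, p3=7) → (p0=0, p1=15, p2=16, p3=7)

(p0=0, p1=15, p2=16, p3=7)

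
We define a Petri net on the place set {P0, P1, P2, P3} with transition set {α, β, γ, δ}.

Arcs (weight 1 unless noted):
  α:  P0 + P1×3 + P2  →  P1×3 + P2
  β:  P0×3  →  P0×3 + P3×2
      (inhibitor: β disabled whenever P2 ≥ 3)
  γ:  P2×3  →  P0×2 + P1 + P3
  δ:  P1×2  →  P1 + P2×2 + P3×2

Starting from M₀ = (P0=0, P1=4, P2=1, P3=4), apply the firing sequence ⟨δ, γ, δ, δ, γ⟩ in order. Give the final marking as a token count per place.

step 1: fire δ:  (P0=0, P1=4, P2=1, P3=4) → (P0=0, P1=3, P2=3, P3=6)
step 2: fire γ:  (P0=0, P1=3, P2=3, P3=6) → (P0=2, P1=4, P2=0, P3=7)
step 3: fire δ:  (P0=2, P1=4, P2=0, P3=7) → (P0=2, P1=3, P2=2, P3=9)
step 4: fire δ:  (P0=2, P1=3, P2=2, P3=9) → (P0=2, P1=2, P2=4, P3=11)
step 5: fire γ:  (P0=2, P1=2, P2=4, P3=11) → (P0=4, P1=3, P2=1, P3=12)

(P0=4, P1=3, P2=1, P3=12)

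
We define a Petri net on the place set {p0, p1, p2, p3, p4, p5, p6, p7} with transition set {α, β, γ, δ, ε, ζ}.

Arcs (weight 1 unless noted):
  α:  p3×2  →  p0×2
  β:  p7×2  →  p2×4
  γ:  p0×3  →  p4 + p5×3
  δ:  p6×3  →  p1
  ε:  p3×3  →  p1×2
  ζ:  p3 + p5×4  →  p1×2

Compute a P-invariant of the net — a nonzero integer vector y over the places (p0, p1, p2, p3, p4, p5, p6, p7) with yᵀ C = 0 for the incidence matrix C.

Incidence matrix C (rows=places, cols=transitions):
        α    β    γ    δ    ε    ζ
   p0   2    0   -3    0    0    0
   p1   0    0    0    1    2    2
   p2   0    4    0    0    0    0
   p3  -2    0    0    0   -3   -1
   p4   0    0    1    0    0    0
   p5   0    0    3    0    0   -4
   p6   0    0    0   -3    0    0
   p7   0   -2    0    0    0    0

Candidate y = [2, 3, 0, 2, 3, 1, 1, 0]; check y·C column-wise:
  col α: 2·2 + 3·0 + 2·-2 + 3·0 + 1·0 + 1·0 = 0
  col β: 2·0 + 3·0 + 0·4 + 2·0 + 3·0 + 1·0 + 1·0 + 0·-2 = 0
  col γ: 2·-3 + 3·0 + 2·0 + 3·1 + 1·3 + 1·0 = 0
  col δ: 2·0 + 3·1 + 2·0 + 3·0 + 1·0 + 1·-3 = 0
  col ε: 2·0 + 3·2 + 2·-3 + 3·0 + 1·0 + 1·0 = 0
  col ζ: 2·0 + 3·2 + 2·-1 + 3·0 + 1·-4 + 1·0 = 0

y = (p0:2, p1:3, p2:0, p3:2, p4:3, p5:1, p6:1, p7:0)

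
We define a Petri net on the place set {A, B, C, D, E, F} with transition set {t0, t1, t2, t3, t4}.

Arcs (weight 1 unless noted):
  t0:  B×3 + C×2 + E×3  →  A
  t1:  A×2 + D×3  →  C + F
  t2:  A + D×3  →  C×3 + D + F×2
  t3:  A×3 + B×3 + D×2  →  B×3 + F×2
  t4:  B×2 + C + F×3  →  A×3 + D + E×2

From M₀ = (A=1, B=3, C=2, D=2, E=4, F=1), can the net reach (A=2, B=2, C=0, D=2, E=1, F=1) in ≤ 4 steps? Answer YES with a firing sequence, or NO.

NO — not reachable within 4 firings

depth 0: 1 marking
depth 1: 2 markings reached so far
depth 2: 2 markings reached so far
(frontier empty at depth 2; search complete)
target is not among the 2 markings reachable within 4 steps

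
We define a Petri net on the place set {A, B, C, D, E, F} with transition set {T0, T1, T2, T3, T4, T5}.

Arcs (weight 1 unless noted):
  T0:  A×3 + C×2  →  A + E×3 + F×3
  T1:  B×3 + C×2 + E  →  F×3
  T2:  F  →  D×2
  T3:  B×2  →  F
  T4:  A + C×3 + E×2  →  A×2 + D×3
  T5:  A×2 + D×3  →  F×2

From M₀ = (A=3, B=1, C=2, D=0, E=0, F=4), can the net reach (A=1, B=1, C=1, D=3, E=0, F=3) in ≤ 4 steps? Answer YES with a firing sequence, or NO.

depth 0: 1 marking
depth 1: 3 markings reached so far
depth 2: 5 markings reached so far
depth 3: 8 markings reached so far
depth 4: 11 markings reached so far
target is not among the 11 markings reachable within 4 steps

NO — not reachable within 4 firings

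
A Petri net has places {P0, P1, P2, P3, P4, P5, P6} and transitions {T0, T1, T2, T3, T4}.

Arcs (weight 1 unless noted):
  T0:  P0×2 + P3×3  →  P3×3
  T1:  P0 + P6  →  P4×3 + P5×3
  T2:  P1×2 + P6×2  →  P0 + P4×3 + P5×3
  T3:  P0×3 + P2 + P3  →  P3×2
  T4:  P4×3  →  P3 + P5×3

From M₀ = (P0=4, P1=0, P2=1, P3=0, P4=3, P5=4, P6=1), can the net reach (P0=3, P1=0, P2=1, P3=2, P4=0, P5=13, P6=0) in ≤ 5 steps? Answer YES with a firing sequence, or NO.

step 1: fire T1:  (P0=4, P1=0, P2=1, P3=0, P4=3, P5=4, P6=1) → (P0=3, P1=0, P2=1, P3=0, P4=6, P5=7, P6=0)
step 2: fire T4:  (P0=3, P1=0, P2=1, P3=0, P4=6, P5=7, P6=0) → (P0=3, P1=0, P2=1, P3=1, P4=3, P5=10, P6=0)
step 3: fire T4:  (P0=3, P1=0, P2=1, P3=1, P4=3, P5=10, P6=0) → (P0=3, P1=0, P2=1, P3=2, P4=0, P5=13, P6=0)

YES — reachable via ⟨T1, T4, T4⟩ (3 firings)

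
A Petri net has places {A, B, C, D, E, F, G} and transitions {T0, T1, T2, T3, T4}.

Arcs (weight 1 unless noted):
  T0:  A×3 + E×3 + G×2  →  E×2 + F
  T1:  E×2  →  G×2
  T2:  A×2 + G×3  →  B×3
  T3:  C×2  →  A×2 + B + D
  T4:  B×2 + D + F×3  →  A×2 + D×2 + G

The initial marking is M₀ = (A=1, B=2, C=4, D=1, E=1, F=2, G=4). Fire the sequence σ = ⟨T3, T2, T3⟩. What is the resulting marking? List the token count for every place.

step 1: fire T3:  (A=1, B=2, C=4, D=1, E=1, F=2, G=4) → (A=3, B=3, C=2, D=2, E=1, F=2, G=4)
step 2: fire T2:  (A=3, B=3, C=2, D=2, E=1, F=2, G=4) → (A=1, B=6, C=2, D=2, E=1, F=2, G=1)
step 3: fire T3:  (A=1, B=6, C=2, D=2, E=1, F=2, G=1) → (A=3, B=7, C=0, D=3, E=1, F=2, G=1)

(A=3, B=7, C=0, D=3, E=1, F=2, G=1)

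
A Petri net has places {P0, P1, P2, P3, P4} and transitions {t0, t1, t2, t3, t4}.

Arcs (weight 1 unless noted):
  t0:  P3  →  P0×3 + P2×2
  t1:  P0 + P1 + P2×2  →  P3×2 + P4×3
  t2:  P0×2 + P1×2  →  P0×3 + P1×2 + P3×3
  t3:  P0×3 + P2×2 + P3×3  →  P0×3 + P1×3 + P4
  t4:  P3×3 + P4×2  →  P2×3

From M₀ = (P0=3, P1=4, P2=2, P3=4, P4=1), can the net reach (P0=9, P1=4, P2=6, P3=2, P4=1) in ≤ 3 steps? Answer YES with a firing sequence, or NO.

YES — reachable via ⟨t0, t0⟩ (2 firings)

step 1: fire t0:  (P0=3, P1=4, P2=2, P3=4, P4=1) → (P0=6, P1=4, P2=4, P3=3, P4=1)
step 2: fire t0:  (P0=6, P1=4, P2=4, P3=3, P4=1) → (P0=9, P1=4, P2=6, P3=2, P4=1)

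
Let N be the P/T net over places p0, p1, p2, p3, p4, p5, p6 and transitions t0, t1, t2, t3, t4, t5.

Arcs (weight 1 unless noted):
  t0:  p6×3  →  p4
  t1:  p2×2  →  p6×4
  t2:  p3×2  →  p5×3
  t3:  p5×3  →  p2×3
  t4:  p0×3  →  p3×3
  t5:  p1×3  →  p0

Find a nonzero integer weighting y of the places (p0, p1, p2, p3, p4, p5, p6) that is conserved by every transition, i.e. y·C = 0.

y = (p0:3, p1:1, p2:2, p3:3, p4:3, p5:2, p6:1)

Incidence matrix C (rows=places, cols=transitions):
       t0   t1   t2   t3   t4   t5
   p0   0    0    0    0   -3    1
   p1   0    0    0    0    0   -3
   p2   0   -2    0    3    0    0
   p3   0    0   -2    0    3    0
   p4   1    0    0    0    0    0
   p5   0    0    3   -3    0    0
   p6  -3    4    0    0    0    0

Candidate y = [3, 1, 2, 3, 3, 2, 1]; check y·C column-wise:
  col t0: 3·0 + 1·0 + 2·0 + 3·0 + 3·1 + 2·0 + 1·-3 = 0
  col t1: 3·0 + 1·0 + 2·-2 + 3·0 + 3·0 + 2·0 + 1·4 = 0
  col t2: 3·0 + 1·0 + 2·0 + 3·-2 + 3·0 + 2·3 + 1·0 = 0
  col t3: 3·0 + 1·0 + 2·3 + 3·0 + 3·0 + 2·-3 + 1·0 = 0
  col t4: 3·-3 + 1·0 + 2·0 + 3·3 + 3·0 + 2·0 + 1·0 = 0
  col t5: 3·1 + 1·-3 + 2·0 + 3·0 + 3·0 + 2·0 + 1·0 = 0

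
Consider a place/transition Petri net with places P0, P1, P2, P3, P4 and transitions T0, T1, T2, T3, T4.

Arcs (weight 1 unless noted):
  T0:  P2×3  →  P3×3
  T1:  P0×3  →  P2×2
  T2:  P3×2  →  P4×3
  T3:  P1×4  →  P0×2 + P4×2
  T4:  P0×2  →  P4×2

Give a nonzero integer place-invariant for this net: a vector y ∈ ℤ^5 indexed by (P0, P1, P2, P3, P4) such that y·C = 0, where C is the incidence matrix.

y = (P0:2, P1:2, P2:3, P3:3, P4:2)

Incidence matrix C (rows=places, cols=transitions):
       T0   T1   T2   T3   T4
   P0   0   -3    0    2   -2
   P1   0    0    0   -4    0
   P2  -3    2    0    0    0
   P3   3    0   -2    0    0
   P4   0    0    3    2    2

Candidate y = [2, 2, 3, 3, 2]; check y·C column-wise:
  col T0: 2·0 + 2·0 + 3·-3 + 3·3 + 2·0 = 0
  col T1: 2·-3 + 2·0 + 3·2 + 3·0 + 2·0 = 0
  col T2: 2·0 + 2·0 + 3·0 + 3·-2 + 2·3 = 0
  col T3: 2·2 + 2·-4 + 3·0 + 3·0 + 2·2 = 0
  col T4: 2·-2 + 2·0 + 3·0 + 3·0 + 2·2 = 0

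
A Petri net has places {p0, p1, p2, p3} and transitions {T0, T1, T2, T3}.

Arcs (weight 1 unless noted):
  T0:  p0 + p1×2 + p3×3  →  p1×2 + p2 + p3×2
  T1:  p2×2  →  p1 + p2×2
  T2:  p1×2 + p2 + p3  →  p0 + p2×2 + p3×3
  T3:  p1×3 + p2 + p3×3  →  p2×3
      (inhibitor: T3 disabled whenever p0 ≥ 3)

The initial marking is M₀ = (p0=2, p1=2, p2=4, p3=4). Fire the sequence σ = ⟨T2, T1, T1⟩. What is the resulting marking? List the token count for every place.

(p0=3, p1=2, p2=5, p3=6)

step 1: fire T2:  (p0=2, p1=2, p2=4, p3=4) → (p0=3, p1=0, p2=5, p3=6)
step 2: fire T1:  (p0=3, p1=0, p2=5, p3=6) → (p0=3, p1=1, p2=5, p3=6)
step 3: fire T1:  (p0=3, p1=1, p2=5, p3=6) → (p0=3, p1=2, p2=5, p3=6)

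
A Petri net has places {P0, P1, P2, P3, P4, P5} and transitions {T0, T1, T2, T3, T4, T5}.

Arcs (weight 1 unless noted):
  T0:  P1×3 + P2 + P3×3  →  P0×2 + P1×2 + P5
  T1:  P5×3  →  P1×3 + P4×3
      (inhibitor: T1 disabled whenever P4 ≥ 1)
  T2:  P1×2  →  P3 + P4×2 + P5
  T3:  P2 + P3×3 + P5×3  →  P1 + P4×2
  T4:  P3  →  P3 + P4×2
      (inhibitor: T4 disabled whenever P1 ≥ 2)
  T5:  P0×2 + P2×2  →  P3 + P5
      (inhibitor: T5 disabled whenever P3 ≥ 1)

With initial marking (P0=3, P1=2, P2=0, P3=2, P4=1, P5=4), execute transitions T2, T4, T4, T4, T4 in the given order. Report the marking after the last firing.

step 1: fire T2:  (P0=3, P1=2, P2=0, P3=2, P4=1, P5=4) → (P0=3, P1=0, P2=0, P3=3, P4=3, P5=5)
step 2: fire T4:  (P0=3, P1=0, P2=0, P3=3, P4=3, P5=5) → (P0=3, P1=0, P2=0, P3=3, P4=5, P5=5)
step 3: fire T4:  (P0=3, P1=0, P2=0, P3=3, P4=5, P5=5) → (P0=3, P1=0, P2=0, P3=3, P4=7, P5=5)
step 4: fire T4:  (P0=3, P1=0, P2=0, P3=3, P4=7, P5=5) → (P0=3, P1=0, P2=0, P3=3, P4=9, P5=5)
step 5: fire T4:  (P0=3, P1=0, P2=0, P3=3, P4=9, P5=5) → (P0=3, P1=0, P2=0, P3=3, P4=11, P5=5)

(P0=3, P1=0, P2=0, P3=3, P4=11, P5=5)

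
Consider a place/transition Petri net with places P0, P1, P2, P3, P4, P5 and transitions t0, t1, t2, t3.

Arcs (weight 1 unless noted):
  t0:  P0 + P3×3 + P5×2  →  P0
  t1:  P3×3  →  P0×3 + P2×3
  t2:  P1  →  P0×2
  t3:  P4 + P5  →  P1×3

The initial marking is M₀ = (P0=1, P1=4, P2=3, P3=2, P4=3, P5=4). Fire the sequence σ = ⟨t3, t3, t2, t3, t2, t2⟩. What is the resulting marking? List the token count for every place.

step 1: fire t3:  (P0=1, P1=4, P2=3, P3=2, P4=3, P5=4) → (P0=1, P1=7, P2=3, P3=2, P4=2, P5=3)
step 2: fire t3:  (P0=1, P1=7, P2=3, P3=2, P4=2, P5=3) → (P0=1, P1=10, P2=3, P3=2, P4=1, P5=2)
step 3: fire t2:  (P0=1, P1=10, P2=3, P3=2, P4=1, P5=2) → (P0=3, P1=9, P2=3, P3=2, P4=1, P5=2)
step 4: fire t3:  (P0=3, P1=9, P2=3, P3=2, P4=1, P5=2) → (P0=3, P1=12, P2=3, P3=2, P4=0, P5=1)
step 5: fire t2:  (P0=3, P1=12, P2=3, P3=2, P4=0, P5=1) → (P0=5, P1=11, P2=3, P3=2, P4=0, P5=1)
step 6: fire t2:  (P0=5, P1=11, P2=3, P3=2, P4=0, P5=1) → (P0=7, P1=10, P2=3, P3=2, P4=0, P5=1)

(P0=7, P1=10, P2=3, P3=2, P4=0, P5=1)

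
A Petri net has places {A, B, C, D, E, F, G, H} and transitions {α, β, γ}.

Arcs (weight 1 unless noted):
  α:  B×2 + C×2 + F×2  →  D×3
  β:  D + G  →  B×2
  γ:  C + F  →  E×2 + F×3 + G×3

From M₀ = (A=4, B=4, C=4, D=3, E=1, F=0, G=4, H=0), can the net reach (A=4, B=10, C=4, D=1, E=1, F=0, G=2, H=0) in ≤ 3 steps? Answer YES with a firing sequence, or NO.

depth 0: 1 marking
depth 1: 2 markings reached so far
depth 2: 3 markings reached so far
depth 3: 4 markings reached so far
target is not among the 4 markings reachable within 3 steps

NO — not reachable within 3 firings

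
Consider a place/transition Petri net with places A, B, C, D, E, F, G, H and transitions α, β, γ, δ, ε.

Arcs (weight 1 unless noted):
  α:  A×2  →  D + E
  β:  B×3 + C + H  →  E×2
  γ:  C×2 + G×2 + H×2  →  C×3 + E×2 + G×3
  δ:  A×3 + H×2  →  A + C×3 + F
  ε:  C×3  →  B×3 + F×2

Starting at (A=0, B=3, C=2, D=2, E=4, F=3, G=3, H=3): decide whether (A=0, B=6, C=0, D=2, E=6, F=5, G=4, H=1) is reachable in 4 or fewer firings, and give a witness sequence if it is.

step 1: fire γ:  (A=0, B=3, C=2, D=2, E=4, F=3, G=3, H=3) → (A=0, B=3, C=3, D=2, E=6, F=3, G=4, H=1)
step 2: fire ε:  (A=0, B=3, C=3, D=2, E=6, F=3, G=4, H=1) → (A=0, B=6, C=0, D=2, E=6, F=5, G=4, H=1)

YES — reachable via ⟨γ, ε⟩ (2 firings)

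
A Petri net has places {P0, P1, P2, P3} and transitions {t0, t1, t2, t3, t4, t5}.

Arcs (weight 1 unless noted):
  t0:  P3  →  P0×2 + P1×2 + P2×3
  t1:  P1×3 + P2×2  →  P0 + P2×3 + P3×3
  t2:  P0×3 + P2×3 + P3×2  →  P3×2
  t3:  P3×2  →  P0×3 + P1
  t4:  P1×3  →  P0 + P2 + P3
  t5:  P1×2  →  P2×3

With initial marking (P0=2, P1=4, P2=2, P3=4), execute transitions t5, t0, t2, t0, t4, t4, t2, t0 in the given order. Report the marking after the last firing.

step 1: fire t5:  (P0=2, P1=4, P2=2, P3=4) → (P0=2, P1=2, P2=5, P3=4)
step 2: fire t0:  (P0=2, P1=2, P2=5, P3=4) → (P0=4, P1=4, P2=8, P3=3)
step 3: fire t2:  (P0=4, P1=4, P2=8, P3=3) → (P0=1, P1=4, P2=5, P3=3)
step 4: fire t0:  (P0=1, P1=4, P2=5, P3=3) → (P0=3, P1=6, P2=8, P3=2)
step 5: fire t4:  (P0=3, P1=6, P2=8, P3=2) → (P0=4, P1=3, P2=9, P3=3)
step 6: fire t4:  (P0=4, P1=3, P2=9, P3=3) → (P0=5, P1=0, P2=10, P3=4)
step 7: fire t2:  (P0=5, P1=0, P2=10, P3=4) → (P0=2, P1=0, P2=7, P3=4)
step 8: fire t0:  (P0=2, P1=0, P2=7, P3=4) → (P0=4, P1=2, P2=10, P3=3)

(P0=4, P1=2, P2=10, P3=3)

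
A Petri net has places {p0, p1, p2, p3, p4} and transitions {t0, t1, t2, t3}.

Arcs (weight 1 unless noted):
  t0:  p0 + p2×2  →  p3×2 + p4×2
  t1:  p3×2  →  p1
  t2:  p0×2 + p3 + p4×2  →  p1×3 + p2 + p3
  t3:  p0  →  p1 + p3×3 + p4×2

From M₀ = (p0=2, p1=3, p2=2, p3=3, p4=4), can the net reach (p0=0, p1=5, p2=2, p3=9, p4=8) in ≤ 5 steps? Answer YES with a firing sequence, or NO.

YES — reachable via ⟨t3, t3⟩ (2 firings)

step 1: fire t3:  (p0=2, p1=3, p2=2, p3=3, p4=4) → (p0=1, p1=4, p2=2, p3=6, p4=6)
step 2: fire t3:  (p0=1, p1=4, p2=2, p3=6, p4=6) → (p0=0, p1=5, p2=2, p3=9, p4=8)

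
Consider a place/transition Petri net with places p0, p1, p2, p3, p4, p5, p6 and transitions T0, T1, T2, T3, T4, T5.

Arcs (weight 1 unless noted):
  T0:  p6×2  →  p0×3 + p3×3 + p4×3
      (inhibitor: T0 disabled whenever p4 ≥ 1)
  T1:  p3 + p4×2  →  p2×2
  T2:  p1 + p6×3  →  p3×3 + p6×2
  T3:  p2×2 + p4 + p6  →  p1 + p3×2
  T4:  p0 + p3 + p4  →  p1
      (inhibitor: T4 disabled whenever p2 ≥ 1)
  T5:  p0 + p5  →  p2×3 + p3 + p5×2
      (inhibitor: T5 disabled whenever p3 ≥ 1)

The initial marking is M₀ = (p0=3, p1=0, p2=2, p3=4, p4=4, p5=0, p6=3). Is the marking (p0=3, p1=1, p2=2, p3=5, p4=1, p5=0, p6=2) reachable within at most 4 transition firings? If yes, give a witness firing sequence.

step 1: fire T1:  (p0=3, p1=0, p2=2, p3=4, p4=4, p5=0, p6=3) → (p0=3, p1=0, p2=4, p3=3, p4=2, p5=0, p6=3)
step 2: fire T3:  (p0=3, p1=0, p2=4, p3=3, p4=2, p5=0, p6=3) → (p0=3, p1=1, p2=2, p3=5, p4=1, p5=0, p6=2)

YES — reachable via ⟨T1, T3⟩ (2 firings)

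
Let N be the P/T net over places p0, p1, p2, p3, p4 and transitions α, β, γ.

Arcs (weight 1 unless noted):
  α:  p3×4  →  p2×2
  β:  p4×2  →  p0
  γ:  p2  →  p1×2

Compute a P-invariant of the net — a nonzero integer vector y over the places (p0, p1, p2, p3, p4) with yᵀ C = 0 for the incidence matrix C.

y = (p0:0, p1:1, p2:2, p3:1, p4:0)

Incidence matrix C (rows=places, cols=transitions):
        α    β    γ
   p0   0    1    0
   p1   0    0    2
   p2   2    0   -1
   p3  -4    0    0
   p4   0   -2    0

Candidate y = [0, 1, 2, 1, 0]; check y·C column-wise:
  col α: 1·0 + 2·2 + 1·-4 = 0
  col β: 0·1 + 1·0 + 2·0 + 1·0 + 0·-2 = 0
  col γ: 1·2 + 2·-1 + 1·0 = 0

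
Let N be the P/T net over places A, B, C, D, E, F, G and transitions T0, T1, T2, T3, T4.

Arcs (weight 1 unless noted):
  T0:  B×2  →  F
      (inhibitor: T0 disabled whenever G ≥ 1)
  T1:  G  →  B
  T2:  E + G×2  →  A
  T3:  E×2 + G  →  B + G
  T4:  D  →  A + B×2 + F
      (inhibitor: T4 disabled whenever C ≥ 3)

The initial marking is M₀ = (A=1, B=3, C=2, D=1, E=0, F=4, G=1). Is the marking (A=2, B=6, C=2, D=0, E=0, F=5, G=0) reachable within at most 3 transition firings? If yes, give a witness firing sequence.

YES — reachable via ⟨T1, T4⟩ (2 firings)

step 1: fire T1:  (A=1, B=3, C=2, D=1, E=0, F=4, G=1) → (A=1, B=4, C=2, D=1, E=0, F=4, G=0)
step 2: fire T4:  (A=1, B=4, C=2, D=1, E=0, F=4, G=0) → (A=2, B=6, C=2, D=0, E=0, F=5, G=0)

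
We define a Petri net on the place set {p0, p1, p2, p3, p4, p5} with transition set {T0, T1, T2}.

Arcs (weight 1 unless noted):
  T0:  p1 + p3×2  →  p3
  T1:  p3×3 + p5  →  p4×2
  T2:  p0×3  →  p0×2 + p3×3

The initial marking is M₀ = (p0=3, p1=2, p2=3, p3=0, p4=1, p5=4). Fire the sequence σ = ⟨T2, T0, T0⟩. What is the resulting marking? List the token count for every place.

step 1: fire T2:  (p0=3, p1=2, p2=3, p3=0, p4=1, p5=4) → (p0=2, p1=2, p2=3, p3=3, p4=1, p5=4)
step 2: fire T0:  (p0=2, p1=2, p2=3, p3=3, p4=1, p5=4) → (p0=2, p1=1, p2=3, p3=2, p4=1, p5=4)
step 3: fire T0:  (p0=2, p1=1, p2=3, p3=2, p4=1, p5=4) → (p0=2, p1=0, p2=3, p3=1, p4=1, p5=4)

(p0=2, p1=0, p2=3, p3=1, p4=1, p5=4)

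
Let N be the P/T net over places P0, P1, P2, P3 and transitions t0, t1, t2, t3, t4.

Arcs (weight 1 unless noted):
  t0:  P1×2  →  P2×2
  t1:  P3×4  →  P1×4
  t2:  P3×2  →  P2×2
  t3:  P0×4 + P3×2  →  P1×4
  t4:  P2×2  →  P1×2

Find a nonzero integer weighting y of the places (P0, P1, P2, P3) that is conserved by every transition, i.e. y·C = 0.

y = (P0:1, P1:2, P2:2, P3:2)

Incidence matrix C (rows=places, cols=transitions):
       t0   t1   t2   t3   t4
   P0   0    0    0   -4    0
   P1  -2    4    0    4    2
   P2   2    0    2    0   -2
   P3   0   -4   -2   -2    0

Candidate y = [1, 2, 2, 2]; check y·C column-wise:
  col t0: 1·0 + 2·-2 + 2·2 + 2·0 = 0
  col t1: 1·0 + 2·4 + 2·0 + 2·-4 = 0
  col t2: 1·0 + 2·0 + 2·2 + 2·-2 = 0
  col t3: 1·-4 + 2·4 + 2·0 + 2·-2 = 0
  col t4: 1·0 + 2·2 + 2·-2 + 2·0 = 0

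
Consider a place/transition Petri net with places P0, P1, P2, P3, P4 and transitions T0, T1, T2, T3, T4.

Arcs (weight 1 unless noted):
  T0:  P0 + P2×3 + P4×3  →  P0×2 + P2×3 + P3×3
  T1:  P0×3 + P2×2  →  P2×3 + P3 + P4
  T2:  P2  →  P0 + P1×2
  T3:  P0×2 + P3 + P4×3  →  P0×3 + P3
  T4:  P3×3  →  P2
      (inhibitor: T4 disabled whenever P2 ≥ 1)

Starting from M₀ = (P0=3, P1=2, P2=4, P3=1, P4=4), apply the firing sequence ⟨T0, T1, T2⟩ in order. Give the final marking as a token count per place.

(P0=2, P1=4, P2=4, P3=5, P4=2)

step 1: fire T0:  (P0=3, P1=2, P2=4, P3=1, P4=4) → (P0=4, P1=2, P2=4, P3=4, P4=1)
step 2: fire T1:  (P0=4, P1=2, P2=4, P3=4, P4=1) → (P0=1, P1=2, P2=5, P3=5, P4=2)
step 3: fire T2:  (P0=1, P1=2, P2=5, P3=5, P4=2) → (P0=2, P1=4, P2=4, P3=5, P4=2)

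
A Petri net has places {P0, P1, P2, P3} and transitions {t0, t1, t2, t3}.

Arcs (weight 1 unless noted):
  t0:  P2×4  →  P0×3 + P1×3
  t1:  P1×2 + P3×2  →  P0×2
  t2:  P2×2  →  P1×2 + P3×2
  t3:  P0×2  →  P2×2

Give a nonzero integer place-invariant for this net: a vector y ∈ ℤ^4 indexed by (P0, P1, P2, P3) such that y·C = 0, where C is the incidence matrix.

Incidence matrix C (rows=places, cols=transitions):
       t0   t1   t2   t3
   P0   3    2    0   -2
   P1   3   -2    2    0
   P2  -4    0   -2    2
   P3   0   -2    2    0

Candidate y = [3, 1, 3, 2]; check y·C column-wise:
  col t0: 3·3 + 1·3 + 3·-4 + 2·0 = 0
  col t1: 3·2 + 1·-2 + 3·0 + 2·-2 = 0
  col t2: 3·0 + 1·2 + 3·-2 + 2·2 = 0
  col t3: 3·-2 + 1·0 + 3·2 + 2·0 = 0

y = (P0:3, P1:1, P2:3, P3:2)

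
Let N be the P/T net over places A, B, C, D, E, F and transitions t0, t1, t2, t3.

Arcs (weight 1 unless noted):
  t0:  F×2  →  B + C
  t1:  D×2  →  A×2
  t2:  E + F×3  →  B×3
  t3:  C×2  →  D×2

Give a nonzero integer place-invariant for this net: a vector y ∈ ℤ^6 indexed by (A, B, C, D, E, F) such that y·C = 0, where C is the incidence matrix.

Incidence matrix C (rows=places, cols=transitions):
       t0   t1   t2   t3
    A   0    2    0    0
    B   1    0    3    0
    C   1    0    0   -2
    D   0   -2    0    2
    E   0    0   -1    0
    F  -2    0   -3    0

Candidate y = [1, -1, 1, 1, -3, 0]; check y·C column-wise:
  col t0: 1·0 + -1·1 + 1·1 + 1·0 + -3·0 + 0·-2 = 0
  col t1: 1·2 + -1·0 + 1·0 + 1·-2 + -3·0 = 0
  col t2: 1·0 + -1·3 + 1·0 + 1·0 + -3·-1 + 0·-3 = 0
  col t3: 1·0 + -1·0 + 1·-2 + 1·2 + -3·0 = 0

y = (A:1, B:-1, C:1, D:1, E:-3, F:0)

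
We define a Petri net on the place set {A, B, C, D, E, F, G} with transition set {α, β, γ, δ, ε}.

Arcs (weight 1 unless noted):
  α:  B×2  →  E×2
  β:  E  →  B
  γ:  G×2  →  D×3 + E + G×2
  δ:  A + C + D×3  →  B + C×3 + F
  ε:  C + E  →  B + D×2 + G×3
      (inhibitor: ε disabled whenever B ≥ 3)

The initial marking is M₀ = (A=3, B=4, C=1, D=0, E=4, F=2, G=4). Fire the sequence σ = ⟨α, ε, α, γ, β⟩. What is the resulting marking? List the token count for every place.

step 1: fire α:  (A=3, B=4, C=1, D=0, E=4, F=2, G=4) → (A=3, B=2, C=1, D=0, E=6, F=2, G=4)
step 2: fire ε:  (A=3, B=2, C=1, D=0, E=6, F=2, G=4) → (A=3, B=3, C=0, D=2, E=5, F=2, G=7)
step 3: fire α:  (A=3, B=3, C=0, D=2, E=5, F=2, G=7) → (A=3, B=1, C=0, D=2, E=7, F=2, G=7)
step 4: fire γ:  (A=3, B=1, C=0, D=2, E=7, F=2, G=7) → (A=3, B=1, C=0, D=5, E=8, F=2, G=7)
step 5: fire β:  (A=3, B=1, C=0, D=5, E=8, F=2, G=7) → (A=3, B=2, C=0, D=5, E=7, F=2, G=7)

(A=3, B=2, C=0, D=5, E=7, F=2, G=7)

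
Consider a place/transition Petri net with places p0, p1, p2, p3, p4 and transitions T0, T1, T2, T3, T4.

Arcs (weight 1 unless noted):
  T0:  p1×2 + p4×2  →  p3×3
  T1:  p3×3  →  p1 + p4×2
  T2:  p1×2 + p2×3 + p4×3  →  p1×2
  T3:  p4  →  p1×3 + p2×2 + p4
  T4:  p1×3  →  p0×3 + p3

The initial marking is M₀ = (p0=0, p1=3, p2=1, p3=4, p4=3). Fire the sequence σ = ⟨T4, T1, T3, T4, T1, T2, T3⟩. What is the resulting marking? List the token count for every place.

(p0=6, p1=5, p2=2, p3=0, p4=4)

step 1: fire T4:  (p0=0, p1=3, p2=1, p3=4, p4=3) → (p0=3, p1=0, p2=1, p3=5, p4=3)
step 2: fire T1:  (p0=3, p1=0, p2=1, p3=5, p4=3) → (p0=3, p1=1, p2=1, p3=2, p4=5)
step 3: fire T3:  (p0=3, p1=1, p2=1, p3=2, p4=5) → (p0=3, p1=4, p2=3, p3=2, p4=5)
step 4: fire T4:  (p0=3, p1=4, p2=3, p3=2, p4=5) → (p0=6, p1=1, p2=3, p3=3, p4=5)
step 5: fire T1:  (p0=6, p1=1, p2=3, p3=3, p4=5) → (p0=6, p1=2, p2=3, p3=0, p4=7)
step 6: fire T2:  (p0=6, p1=2, p2=3, p3=0, p4=7) → (p0=6, p1=2, p2=0, p3=0, p4=4)
step 7: fire T3:  (p0=6, p1=2, p2=0, p3=0, p4=4) → (p0=6, p1=5, p2=2, p3=0, p4=4)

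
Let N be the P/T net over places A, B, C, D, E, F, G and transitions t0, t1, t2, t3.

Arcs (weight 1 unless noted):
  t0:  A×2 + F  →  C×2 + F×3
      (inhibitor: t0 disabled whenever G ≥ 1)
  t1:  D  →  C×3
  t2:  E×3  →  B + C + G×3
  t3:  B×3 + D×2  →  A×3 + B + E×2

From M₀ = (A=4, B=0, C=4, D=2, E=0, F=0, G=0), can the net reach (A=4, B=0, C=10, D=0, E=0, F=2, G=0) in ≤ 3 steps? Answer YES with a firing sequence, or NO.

depth 0: 1 marking
depth 1: 2 markings reached so far
depth 2: 3 markings reached so far
depth 3: 3 markings reached so far
(frontier empty at depth 3; search complete)
target is not among the 3 markings reachable within 3 steps

NO — not reachable within 3 firings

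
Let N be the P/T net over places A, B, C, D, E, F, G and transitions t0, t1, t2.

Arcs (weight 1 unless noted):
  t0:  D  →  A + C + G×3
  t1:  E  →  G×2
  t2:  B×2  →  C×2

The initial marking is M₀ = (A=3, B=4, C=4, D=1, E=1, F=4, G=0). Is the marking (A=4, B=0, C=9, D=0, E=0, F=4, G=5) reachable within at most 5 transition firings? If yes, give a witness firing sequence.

step 1: fire t0:  (A=3, B=4, C=4, D=1, E=1, F=4, G=0) → (A=4, B=4, C=5, D=0, E=1, F=4, G=3)
step 2: fire t1:  (A=4, B=4, C=5, D=0, E=1, F=4, G=3) → (A=4, B=4, C=5, D=0, E=0, F=4, G=5)
step 3: fire t2:  (A=4, B=4, C=5, D=0, E=0, F=4, G=5) → (A=4, B=2, C=7, D=0, E=0, F=4, G=5)
step 4: fire t2:  (A=4, B=2, C=7, D=0, E=0, F=4, G=5) → (A=4, B=0, C=9, D=0, E=0, F=4, G=5)

YES — reachable via ⟨t0, t1, t2, t2⟩ (4 firings)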